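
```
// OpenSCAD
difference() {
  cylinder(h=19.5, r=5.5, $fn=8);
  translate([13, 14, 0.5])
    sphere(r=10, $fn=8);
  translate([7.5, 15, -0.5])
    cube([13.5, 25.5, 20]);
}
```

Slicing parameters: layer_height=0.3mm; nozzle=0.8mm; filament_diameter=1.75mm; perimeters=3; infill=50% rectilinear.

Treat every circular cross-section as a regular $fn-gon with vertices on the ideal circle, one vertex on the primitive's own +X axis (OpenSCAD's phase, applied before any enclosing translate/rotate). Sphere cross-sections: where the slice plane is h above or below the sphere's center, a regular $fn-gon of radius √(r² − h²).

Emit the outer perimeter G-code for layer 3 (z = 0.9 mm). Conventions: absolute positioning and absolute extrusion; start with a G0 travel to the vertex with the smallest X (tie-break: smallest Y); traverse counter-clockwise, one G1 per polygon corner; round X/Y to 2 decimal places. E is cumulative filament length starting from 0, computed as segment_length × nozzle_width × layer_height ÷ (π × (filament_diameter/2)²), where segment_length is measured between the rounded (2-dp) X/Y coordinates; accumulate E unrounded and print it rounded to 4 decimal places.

At z = 0.9 mm: the cylinder: section is a regular 8-gon, circumradius r=5.5; the sphere at (13, 14): section is a regular 8-gon, circumradius = √(r²−h²) = √(10²−0.4²) = 9.992; the cube at (7.5, 15) (footprint 13.5×25.5) is included at this height; Subtracting the remaining from the first: starting from the r=5.5 cylinder, the r=10 sphere at (13, 14) misses the remaining region (no effect); the 13.5×25.5 cube at (7.5, 15) misses the remaining region (no effect) — 1 connected region. The outline is a single polygon with 8 vertices. Extrusion per mm of travel: 0.8 × 0.3 / (π × 0.875²) = 0.099780. Accumulating E over each segment gives final E = 3.3606.

G0 X-5.50 Y0.00 Z0.90
G1 X-3.89 Y-3.89 E0.4201
G1 X0.00 Y-5.50 E0.8402
G1 X3.89 Y-3.89 E1.2602
G1 X5.50 Y0.00 E1.6803
G1 X3.89 Y3.89 E2.1004
G1 X0.00 Y5.50 E2.5205
G1 X-3.89 Y3.89 E2.9405
G1 X-5.50 Y0.00 E3.3606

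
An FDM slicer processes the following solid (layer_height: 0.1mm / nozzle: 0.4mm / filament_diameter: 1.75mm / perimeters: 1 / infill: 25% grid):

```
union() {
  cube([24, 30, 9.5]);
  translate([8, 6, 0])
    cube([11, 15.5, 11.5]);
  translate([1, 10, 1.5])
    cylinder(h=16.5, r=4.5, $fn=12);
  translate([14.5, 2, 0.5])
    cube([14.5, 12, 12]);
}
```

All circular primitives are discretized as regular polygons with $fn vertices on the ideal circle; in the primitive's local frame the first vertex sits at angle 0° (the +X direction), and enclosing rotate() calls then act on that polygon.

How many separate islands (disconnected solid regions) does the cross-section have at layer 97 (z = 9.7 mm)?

2

At z = 9.7 mm: the cube does not reach this height (z outside [0, 9.5]); the 11×15.5 cube at (8, 6) contributes its full rectangle; the r=4.5 cylinder at (1, 10) contributes a regular 12-gon of circumradius 4.5; the cube at (14.5, 2) (footprint 14.5×12) is included at this height; Combining (union): the regions partially overlap (shared area 36.00 mm²), so overlapping operands fuse into one piece — 2 connected regions. Overall, the cross-section has 2 separate islands. Island count = 2.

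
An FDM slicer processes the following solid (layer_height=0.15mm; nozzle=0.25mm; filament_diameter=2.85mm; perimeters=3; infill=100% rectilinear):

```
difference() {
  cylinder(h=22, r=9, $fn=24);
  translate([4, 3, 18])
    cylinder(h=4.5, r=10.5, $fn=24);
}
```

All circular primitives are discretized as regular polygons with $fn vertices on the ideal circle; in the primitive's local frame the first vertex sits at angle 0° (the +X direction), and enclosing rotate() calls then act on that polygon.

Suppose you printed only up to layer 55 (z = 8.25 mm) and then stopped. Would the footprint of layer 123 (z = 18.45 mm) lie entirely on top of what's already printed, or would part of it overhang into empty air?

entirely on top

Compare the two slices. At z = 8.25: the r=9 cylinder gives a regular 24-gon of circumradius 9 (constant along its height) (area = (24/2)·9.000²·sin(360°/24) = 251.57 mm²); the cylinder at (4, 3) does not reach this height (z outside [18, 22.5]); Taking the first minus the rest: none of the subtracted shapes is present at this height, so the r=9 cylinder is unchanged — area = 251.57 mm². At z = 18.45: the r=9 cylinder gives a regular 24-gon of circumradius 9 (constant along its height) (area = (24/2)·9.000²·sin(360°/24) = 251.57 mm²); the cylinder at (4, 3): section is a regular 24-gon, circumradius r=10.5 (area = (24/2)·10.500²·sin(360°/24) = 342.42 mm²); Taking the first minus the rest: starting from the r=9 cylinder (251.57 mm²), the r=10.5 cylinder at (4, 3) partially overlaps it — only the 196.64 mm² overlap (of its 342.42 mm²) is removed, clipping the outline — area = 54.93 mm². Checking containment: the cross-section at z = 18.45 is a subset of the cross-section at z = 8.25.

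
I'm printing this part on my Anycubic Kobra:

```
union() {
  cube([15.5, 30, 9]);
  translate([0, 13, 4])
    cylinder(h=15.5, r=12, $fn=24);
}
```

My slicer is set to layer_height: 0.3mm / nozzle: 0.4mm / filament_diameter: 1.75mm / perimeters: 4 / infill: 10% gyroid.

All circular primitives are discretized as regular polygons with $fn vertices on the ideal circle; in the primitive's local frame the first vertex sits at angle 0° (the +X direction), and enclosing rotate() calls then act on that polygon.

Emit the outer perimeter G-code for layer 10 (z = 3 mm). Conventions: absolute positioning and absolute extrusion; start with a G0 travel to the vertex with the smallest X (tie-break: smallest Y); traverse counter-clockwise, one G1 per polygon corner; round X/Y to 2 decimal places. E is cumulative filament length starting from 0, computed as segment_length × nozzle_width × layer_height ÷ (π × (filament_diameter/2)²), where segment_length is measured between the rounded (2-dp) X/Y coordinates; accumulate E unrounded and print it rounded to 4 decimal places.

G0 X0.00 Y0.00 Z3.00
G1 X15.50 Y0.00 E0.7733
G1 X15.50 Y30.00 E2.2700
G1 X0.00 Y30.00 E3.0433
G1 X0.00 Y0.00 E4.5400

At z = 3 mm: the cube is present — its section is the full 15.5×30 rectangle; the cylinder at (0, 13) is not intersected at this z (z outside [4, 19.5]); Merging all regions: only the 15.5×30 cube is present, so the union is just that shape — 1 connected region. The outline is a single polygon with 4 vertices. Extrusion per mm of travel: 0.4 × 0.3 / (π × 0.875²) = 0.049890. Accumulating E over each segment gives final E = 4.5400.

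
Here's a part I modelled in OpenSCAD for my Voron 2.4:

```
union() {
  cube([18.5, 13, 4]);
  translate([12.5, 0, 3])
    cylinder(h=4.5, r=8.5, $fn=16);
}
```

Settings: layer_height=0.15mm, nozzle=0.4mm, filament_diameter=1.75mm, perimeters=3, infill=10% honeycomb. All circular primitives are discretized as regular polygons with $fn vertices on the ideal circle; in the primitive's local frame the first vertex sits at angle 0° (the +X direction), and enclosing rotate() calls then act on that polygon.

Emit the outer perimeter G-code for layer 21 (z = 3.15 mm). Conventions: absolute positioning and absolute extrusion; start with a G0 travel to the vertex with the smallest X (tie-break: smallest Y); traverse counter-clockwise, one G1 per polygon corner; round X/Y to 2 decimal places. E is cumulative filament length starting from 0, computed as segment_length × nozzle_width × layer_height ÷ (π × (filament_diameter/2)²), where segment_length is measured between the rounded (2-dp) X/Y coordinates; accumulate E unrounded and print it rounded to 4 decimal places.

G0 X0.00 Y0.00 Z3.15
G1 X4.00 Y0.00 E0.0998
G1 X4.65 Y-3.25 E0.1825
G1 X6.49 Y-6.01 E0.2652
G1 X9.25 Y-7.85 E0.3479
G1 X12.50 Y-8.50 E0.4306
G1 X15.75 Y-7.85 E0.5133
G1 X18.51 Y-6.01 E0.5960
G1 X20.35 Y-3.25 E0.6788
G1 X21.00 Y0.00 E0.7615
G1 X20.35 Y3.25 E0.8441
G1 X18.51 Y6.01 E0.9269
G1 X18.50 Y6.02 E0.9272
G1 X18.50 Y13.00 E1.1014
G1 X0.00 Y13.00 E1.5628
G1 X0.00 Y0.00 E1.8871

At z = 3.15 mm: the cube is present — its section is the full 18.5×13 rectangle; the r=8.5 cylinder at (12.5, 0) contributes a regular 16-gon of circumradius 8.5; Combining (union): the regions partially overlap (shared area 100.95 mm²), so overlapping operands fuse into one piece — 1 connected region. The outline is a single polygon with 15 vertices. Extrusion per mm of travel: 0.4 × 0.15 / (π × 0.875²) = 0.024945. Accumulating E over each segment gives final E = 1.8871.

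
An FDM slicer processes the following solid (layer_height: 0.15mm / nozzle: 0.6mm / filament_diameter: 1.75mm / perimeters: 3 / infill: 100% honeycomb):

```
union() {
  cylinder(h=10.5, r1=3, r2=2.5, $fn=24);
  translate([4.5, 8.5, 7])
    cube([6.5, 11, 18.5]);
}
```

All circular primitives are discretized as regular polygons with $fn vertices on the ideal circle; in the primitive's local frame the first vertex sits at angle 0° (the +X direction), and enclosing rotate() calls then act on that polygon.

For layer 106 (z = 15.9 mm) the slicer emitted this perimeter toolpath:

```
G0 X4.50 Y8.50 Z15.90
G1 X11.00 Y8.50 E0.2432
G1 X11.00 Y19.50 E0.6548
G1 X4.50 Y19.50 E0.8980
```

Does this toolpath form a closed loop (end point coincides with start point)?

Start point (G0): (4.50, 8.50). End point (last G1): the path does not return to the start — open.

no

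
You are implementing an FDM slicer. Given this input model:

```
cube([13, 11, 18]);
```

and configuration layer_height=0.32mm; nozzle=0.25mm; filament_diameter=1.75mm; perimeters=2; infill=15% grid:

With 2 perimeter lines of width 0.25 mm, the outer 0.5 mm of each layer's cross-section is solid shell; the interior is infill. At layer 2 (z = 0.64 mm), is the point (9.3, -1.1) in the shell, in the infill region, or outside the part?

outside

At z = 0.64 mm: the 13×11 cube contributes its full rectangle. Overall, the cross-section is a single solid region. The nearest boundary edge runs (0.00, 0.00)→(13.00, 0.00); distance from the point to it = 1.10 mm. The point is not inside any of the regions above, so it lies outside the cross-section (1.10 mm from the nearest boundary).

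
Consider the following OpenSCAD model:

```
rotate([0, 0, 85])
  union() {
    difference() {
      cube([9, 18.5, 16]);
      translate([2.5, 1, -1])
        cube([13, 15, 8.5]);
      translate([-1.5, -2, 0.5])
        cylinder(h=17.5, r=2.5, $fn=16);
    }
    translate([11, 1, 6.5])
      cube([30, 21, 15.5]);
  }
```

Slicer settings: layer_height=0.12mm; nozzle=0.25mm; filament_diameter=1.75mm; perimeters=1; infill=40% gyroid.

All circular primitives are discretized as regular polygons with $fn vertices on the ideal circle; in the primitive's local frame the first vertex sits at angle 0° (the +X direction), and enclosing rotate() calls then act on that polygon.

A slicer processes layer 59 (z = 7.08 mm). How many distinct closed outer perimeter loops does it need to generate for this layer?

At z = 7.08 mm: the cube (footprint 9×18.5) is included at this height; the 13×15 cube at (2.5, 1) contributes its full rectangle; the r=2.5 cylinder at (-1.5, -2) contributes a regular 16-gon of circumradius 2.5; After the difference (first − rest): starting from the 9×18.5 cube, the 13×15 cube at (2.5, 1) partially overlaps it — only the 97.50 mm² overlap (of its 195.00 mm²) is removed, clipping the outline; the r=2.5 cylinder at (-1.5, -2) misses the remaining region (no effect) — 1 connected region; the 30×21 cube at (11, 1) contributes its full rectangle; Merging all regions: the 2 present regions are separate (no shared area or edge), so areas and boundary lengths simply add and each stays a separate island — 2 connected regions; (whole slice rotated 85° about Z — lengths, areas and connectivity unchanged). The result has 2 disconnected regions.

2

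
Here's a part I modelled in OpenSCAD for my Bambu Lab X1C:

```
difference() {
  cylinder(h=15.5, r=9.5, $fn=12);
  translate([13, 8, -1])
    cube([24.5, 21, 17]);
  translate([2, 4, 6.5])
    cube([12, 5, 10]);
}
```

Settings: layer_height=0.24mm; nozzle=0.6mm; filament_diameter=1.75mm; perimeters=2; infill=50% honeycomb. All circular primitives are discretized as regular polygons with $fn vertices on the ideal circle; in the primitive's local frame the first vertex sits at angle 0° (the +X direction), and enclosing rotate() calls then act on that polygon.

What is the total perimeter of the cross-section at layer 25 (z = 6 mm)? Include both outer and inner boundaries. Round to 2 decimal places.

At z = 6 mm: the r=9.5 cylinder gives a regular 12-gon of circumradius 9.5 (constant along its height) (perimeter = 2·12·9.500·sin(180°/12) = 59.01 mm); the cube at (13, 8) (footprint 24.5×21) is included at this height (perimeter 91.00 mm); the cube at (2, 4) is absent (z outside [6.5, 16.5]); Taking the first minus the rest: starting from the r=9.5 cylinder, the 24.5×21 cube at (13, 8) misses the remaining region (no effect) — boundary = 59.01 mm. Overall, the cross-section is a single solid region. Total boundary length (outer) = 59.01 mm.

59.01 mm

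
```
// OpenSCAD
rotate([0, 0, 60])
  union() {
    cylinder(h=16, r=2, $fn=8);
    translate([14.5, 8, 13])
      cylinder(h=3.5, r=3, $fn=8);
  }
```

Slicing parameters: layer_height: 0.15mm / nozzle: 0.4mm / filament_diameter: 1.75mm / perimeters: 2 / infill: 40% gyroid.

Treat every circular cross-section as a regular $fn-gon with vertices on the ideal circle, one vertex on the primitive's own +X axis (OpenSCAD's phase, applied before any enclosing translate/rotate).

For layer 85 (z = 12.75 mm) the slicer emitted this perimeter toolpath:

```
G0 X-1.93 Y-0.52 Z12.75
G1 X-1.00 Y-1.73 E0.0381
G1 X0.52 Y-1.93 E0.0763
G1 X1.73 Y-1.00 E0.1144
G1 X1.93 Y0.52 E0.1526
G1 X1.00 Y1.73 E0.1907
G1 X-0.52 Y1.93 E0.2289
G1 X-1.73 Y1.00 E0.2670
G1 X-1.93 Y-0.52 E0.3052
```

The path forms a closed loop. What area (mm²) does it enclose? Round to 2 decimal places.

11.30 mm²

Apply the shoelace formula to the sequence of (X, Y) vertices; enclosed area = 11.30 mm².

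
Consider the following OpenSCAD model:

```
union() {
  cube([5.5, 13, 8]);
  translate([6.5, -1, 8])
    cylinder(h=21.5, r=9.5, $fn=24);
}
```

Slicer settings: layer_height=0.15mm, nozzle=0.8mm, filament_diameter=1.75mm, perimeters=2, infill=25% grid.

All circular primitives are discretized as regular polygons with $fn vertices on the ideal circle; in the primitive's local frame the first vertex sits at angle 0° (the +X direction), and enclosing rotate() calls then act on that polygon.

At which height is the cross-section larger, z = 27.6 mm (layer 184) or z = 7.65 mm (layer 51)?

layer 184 (z = 27.6 mm)

Layer 184 (z = 27.6): the cube is not intersected at this z (z outside [0, 8]); the cylinder at (6.5, -1): section is a regular 24-gon, circumradius r=9.5 (area = (24/2)·9.500²·sin(360°/24) = 280.30 mm²); Combining (union): only the r=9.5 cylinder at (6.5, -1) is present, so the union is just that shape — area = 280.30 mm². So its area = 280.30 mm². Layer 51 (z = 7.65): the cube is present — its section is the full 5.5×13 rectangle (area 71.50 mm²); the cylinder at (6.5, -1) is absent (z outside [8, 29.5]); Combining (union): only the 5.5×13 cube is present, so the union is just that shape — area = 71.50 mm². So its area = 71.50 mm². Layer 184 is larger (280.30 vs 71.50 mm²).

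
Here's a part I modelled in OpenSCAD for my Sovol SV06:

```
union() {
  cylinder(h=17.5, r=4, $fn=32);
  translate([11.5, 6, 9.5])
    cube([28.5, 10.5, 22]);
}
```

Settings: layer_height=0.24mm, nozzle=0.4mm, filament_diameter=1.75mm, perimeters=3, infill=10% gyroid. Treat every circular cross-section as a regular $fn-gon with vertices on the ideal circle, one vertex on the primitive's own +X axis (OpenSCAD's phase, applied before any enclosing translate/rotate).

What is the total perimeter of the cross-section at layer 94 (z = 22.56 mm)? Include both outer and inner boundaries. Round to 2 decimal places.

At z = 22.56 mm: the cylinder is not intersected at this z (z outside [0, 17.5]); the cube at (11.5, 6) is present — its section is the full 28.5×10.5 rectangle (perimeter 78.00 mm); Merging all regions: only the 28.5×10.5 cube at (11.5, 6) is present, so the union is just that shape — boundary = 78.00 mm. Overall, the cross-section is a single solid region. Total boundary length (outer) = 78.00 mm.

78.00 mm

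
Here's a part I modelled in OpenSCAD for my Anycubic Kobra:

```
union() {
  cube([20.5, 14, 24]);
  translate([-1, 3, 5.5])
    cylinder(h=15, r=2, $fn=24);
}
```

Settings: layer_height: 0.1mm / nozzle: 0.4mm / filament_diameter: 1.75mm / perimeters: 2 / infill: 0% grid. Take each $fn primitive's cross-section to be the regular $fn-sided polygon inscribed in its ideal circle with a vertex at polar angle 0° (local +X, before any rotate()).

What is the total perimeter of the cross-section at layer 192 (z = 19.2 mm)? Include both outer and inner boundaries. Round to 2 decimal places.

73.89 mm

At z = 19.2 mm: the 20.5×14 cube contributes its full rectangle (perimeter 69.00 mm); the r=2 cylinder at (-1, 3) gives a regular 24-gon of circumradius 2 (constant along its height) (perimeter = 2·24·2.000·sin(180°/24) = 12.53 mm); Merging all regions: the regions partially overlap (shared area 2.41 mm²), so the edge portions inside another operand are dropped and the merged outline is re-measured after clipping — boundary = 73.89 mm. Overall, the cross-section is a single solid region. Total boundary length (outer) = 73.89 mm.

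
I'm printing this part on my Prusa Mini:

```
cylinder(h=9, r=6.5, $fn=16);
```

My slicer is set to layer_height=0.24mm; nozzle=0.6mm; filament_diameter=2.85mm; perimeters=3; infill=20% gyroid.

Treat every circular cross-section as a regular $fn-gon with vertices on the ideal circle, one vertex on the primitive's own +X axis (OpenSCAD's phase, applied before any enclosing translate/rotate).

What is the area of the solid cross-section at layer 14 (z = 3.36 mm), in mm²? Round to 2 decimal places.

At z = 3.36 mm: the r=6.5 cylinder contributes a regular 16-gon of circumradius 6.5 (area = (16/2)·6.500²·sin(360°/16) = 129.35 mm²). Overall, the cross-section is a single solid region. Net area = 129.35 mm².

129.35 mm²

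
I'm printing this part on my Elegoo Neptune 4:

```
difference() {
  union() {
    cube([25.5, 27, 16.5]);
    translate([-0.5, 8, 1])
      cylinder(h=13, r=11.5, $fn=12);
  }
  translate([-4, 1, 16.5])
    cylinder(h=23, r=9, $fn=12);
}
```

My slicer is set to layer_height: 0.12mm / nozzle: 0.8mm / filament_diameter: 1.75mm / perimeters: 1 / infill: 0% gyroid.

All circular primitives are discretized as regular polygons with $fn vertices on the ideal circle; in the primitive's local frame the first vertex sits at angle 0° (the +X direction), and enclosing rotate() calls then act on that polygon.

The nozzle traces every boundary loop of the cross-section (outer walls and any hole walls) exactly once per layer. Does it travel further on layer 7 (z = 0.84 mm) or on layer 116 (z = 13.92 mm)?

Layer 7 (z = 0.84): the cube (footprint 25.5×27) is included at this height (perimeter 105.00 mm); the cylinder at (-0.5, 8) is not intersected at this z (z outside [1, 14]); Merging all regions: only the 25.5×27 cube is present, so the union is just that shape — boundary = 105.00 mm; the cylinder at (-4, 1) does not reach this height (z outside [16.5, 39.5]); After the difference (first − rest): none of the subtracted shapes is present at this height, so the result so far is unchanged — boundary = 105.00 mm. So its perimeter = 105.00 mm. Layer 116 (z = 13.92): the cube (footprint 25.5×27) is included at this height (perimeter 105.00 mm); the r=11.5 cylinder at (-0.5, 8) contributes a regular 12-gon of circumradius 11.5 (perimeter = 2·12·11.500·sin(180°/12) = 71.43 mm); Taking the union: the regions partially overlap (shared area 171.04 mm²), so the edge portions inside another operand are dropped and the merged outline is re-measured after clipping — boundary = 123.38 mm; the cylinder at (-4, 1) is absent (z outside [16.5, 39.5]); After the difference (first − rest): none of the subtracted shapes is present at this height, so that combined region is unchanged — boundary = 123.38 mm. So its perimeter = 123.38 mm. Layer 116 is larger (123.38 vs 105.00 mm).

layer 116 (z = 13.92 mm)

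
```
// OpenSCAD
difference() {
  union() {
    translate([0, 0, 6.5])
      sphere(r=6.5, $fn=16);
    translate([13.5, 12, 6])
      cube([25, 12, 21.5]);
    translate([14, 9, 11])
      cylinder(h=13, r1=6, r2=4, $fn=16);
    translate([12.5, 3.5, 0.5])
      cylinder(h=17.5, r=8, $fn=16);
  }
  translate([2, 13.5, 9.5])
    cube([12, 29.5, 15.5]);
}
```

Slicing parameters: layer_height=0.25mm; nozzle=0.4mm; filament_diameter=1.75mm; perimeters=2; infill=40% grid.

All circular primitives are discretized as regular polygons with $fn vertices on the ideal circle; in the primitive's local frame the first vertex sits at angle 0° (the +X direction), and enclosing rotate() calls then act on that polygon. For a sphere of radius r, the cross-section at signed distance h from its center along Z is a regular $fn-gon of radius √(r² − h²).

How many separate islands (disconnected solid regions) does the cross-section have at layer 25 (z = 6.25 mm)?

2

At z = 6.25 mm: the sphere: section is a regular 16-gon, circumradius = √(r²−h²) = √(6.5²−0.25²) = 6.495; the cube at (13.5, 12) is present — its section is the full 25×12 rectangle; the cone at (14, 9) is absent (z outside [11, 24]); the r=8 cylinder at (12.5, 3.5) gives a regular 16-gon of circumradius 8 (constant along its height); Merging all regions: the regions partially overlap (shared area 5.34 mm²), so overlapping operands fuse into one piece — 2 connected regions; the cube at (2, 13.5) is not intersected at this z (z outside [9.5, 25]); After the difference (first − rest): none of the subtracted shapes is present at this height, so the result so far is unchanged — 2 connected regions. Overall, the cross-section has 2 separate islands. Island count = 2.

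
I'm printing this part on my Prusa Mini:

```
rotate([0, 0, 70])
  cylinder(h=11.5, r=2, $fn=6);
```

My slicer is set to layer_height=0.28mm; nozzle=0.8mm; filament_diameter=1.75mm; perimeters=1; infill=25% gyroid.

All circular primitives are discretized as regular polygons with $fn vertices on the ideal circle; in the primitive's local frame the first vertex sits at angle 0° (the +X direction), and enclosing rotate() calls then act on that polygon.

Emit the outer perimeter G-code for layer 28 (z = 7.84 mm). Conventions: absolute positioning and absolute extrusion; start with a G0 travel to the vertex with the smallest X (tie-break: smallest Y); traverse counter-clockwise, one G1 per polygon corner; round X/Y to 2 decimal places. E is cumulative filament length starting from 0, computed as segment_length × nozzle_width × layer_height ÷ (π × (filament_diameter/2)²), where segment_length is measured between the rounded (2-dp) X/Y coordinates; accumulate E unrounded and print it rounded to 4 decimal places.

G0 X-1.97 Y-0.35 Z7.84
G1 X-0.68 Y-1.88 E0.1864
G1 X1.29 Y-1.53 E0.3727
G1 X1.97 Y0.35 E0.5589
G1 X0.68 Y1.88 E0.7453
G1 X-1.29 Y1.53 E0.9316
G1 X-1.97 Y-0.35 E1.1178

At z = 7.84 mm: the r=2 cylinder gives a regular 6-gon of circumradius 2 (constant along its height); (whole slice rotated 70° about Z — lengths, areas and connectivity unchanged). The outline is a single polygon with 6 vertices. Extrusion per mm of travel: 0.8 × 0.28 / (π × 0.875²) = 0.093128. Accumulating E over each segment gives final E = 1.1178.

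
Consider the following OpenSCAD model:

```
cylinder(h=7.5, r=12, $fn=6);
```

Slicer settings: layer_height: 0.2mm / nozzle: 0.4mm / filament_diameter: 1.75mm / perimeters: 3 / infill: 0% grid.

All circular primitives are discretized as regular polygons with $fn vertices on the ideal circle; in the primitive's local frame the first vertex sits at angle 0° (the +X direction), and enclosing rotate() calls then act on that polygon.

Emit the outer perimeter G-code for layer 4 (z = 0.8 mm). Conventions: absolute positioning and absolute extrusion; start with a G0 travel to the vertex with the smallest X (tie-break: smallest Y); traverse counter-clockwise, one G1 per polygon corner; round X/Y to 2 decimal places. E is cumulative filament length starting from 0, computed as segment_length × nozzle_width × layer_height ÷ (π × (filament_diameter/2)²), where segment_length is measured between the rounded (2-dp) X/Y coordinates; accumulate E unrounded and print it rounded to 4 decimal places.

At z = 0.8 mm: the cylinder: section is a regular 6-gon, circumradius r=12. The outline is a single polygon with 6 vertices. Extrusion per mm of travel: 0.4 × 0.2 / (π × 0.875²) = 0.033260. Accumulating E over each segment gives final E = 2.3945.

G0 X-12.00 Y0.00 Z0.80
G1 X-6.00 Y-10.39 E0.3991
G1 X6.00 Y-10.39 E0.7982
G1 X12.00 Y0.00 E1.1972
G1 X6.00 Y10.39 E1.5963
G1 X-6.00 Y10.39 E1.9954
G1 X-12.00 Y0.00 E2.3945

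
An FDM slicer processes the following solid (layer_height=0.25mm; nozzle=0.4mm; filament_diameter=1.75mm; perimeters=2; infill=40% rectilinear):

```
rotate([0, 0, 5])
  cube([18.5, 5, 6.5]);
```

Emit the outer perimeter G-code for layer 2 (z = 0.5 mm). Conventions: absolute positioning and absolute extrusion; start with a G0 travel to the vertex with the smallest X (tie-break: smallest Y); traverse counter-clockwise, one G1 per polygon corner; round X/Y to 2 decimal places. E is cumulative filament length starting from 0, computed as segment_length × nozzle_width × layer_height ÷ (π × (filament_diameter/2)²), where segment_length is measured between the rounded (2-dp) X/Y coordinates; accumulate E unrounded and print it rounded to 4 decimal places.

At z = 0.5 mm: the 18.5×5 cube contributes its full rectangle; (whole slice rotated 5° about Z — lengths, areas and connectivity unchanged). The outline is a single polygon with 4 vertices. Extrusion per mm of travel: 0.4 × 0.25 / (π × 0.875²) = 0.041575. Accumulating E over each segment gives final E = 1.9540.

G0 X-0.44 Y4.98 Z0.50
G1 X0.00 Y0.00 E0.2079
G1 X18.43 Y1.61 E0.9770
G1 X17.99 Y6.59 E1.1849
G1 X-0.44 Y4.98 E1.9540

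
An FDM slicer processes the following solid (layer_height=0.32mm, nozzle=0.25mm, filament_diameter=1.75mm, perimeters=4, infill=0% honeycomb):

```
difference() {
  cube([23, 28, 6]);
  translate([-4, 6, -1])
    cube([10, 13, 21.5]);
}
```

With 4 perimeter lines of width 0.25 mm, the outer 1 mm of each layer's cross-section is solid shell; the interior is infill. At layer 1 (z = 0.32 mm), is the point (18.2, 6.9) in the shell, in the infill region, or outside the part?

infill

At z = 0.32 mm: the cube is present — its section is the full 23×28 rectangle; the 10×13 cube at (-4, 6) contributes its full rectangle; After the difference (first − rest): starting from the 23×28 cube, the 10×13 cube at (-4, 6) partially overlaps it — only the 78.00 mm² overlap (of its 130.00 mm²) is removed, clipping the outline — 1 connected region. Overall, the cross-section is a single solid region. The nearest boundary edge runs (23.00, 28.00)→(23.00, 0.00); distance from the point to it = 4.80 mm. The point is inside the cross-section and 4.80 mm from the nearest boundary — more than the 1 mm shell width (4 × 0.25), so it's in the infill interior.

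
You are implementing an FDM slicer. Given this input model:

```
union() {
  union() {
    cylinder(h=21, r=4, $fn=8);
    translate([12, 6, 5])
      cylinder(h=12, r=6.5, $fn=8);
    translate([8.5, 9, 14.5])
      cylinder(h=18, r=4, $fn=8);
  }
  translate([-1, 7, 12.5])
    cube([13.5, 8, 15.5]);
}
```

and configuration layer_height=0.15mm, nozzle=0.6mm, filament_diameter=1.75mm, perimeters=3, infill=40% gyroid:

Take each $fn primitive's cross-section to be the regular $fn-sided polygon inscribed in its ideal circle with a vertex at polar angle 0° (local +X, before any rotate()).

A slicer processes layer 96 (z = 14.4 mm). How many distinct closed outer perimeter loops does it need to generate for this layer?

At z = 14.4 mm: the cylinder: section is a regular 8-gon, circumradius r=4; the r=6.5 cylinder at (12, 6) contributes a regular 8-gon of circumradius 6.5; the cylinder at (8.5, 9) is absent (z outside [14.5, 32.5]); Merging all regions: the 2 present regions are separate (no shared area or edge), so areas and boundary lengths simply add and each stays a separate island — 2 connected regions; the 13.5×8 cube at (-1, 7) contributes its full rectangle; Taking the union: the regions partially overlap (shared area 26.28 mm²), so overlapping operands fuse into one piece — 2 connected regions. The result has 2 disconnected regions.

2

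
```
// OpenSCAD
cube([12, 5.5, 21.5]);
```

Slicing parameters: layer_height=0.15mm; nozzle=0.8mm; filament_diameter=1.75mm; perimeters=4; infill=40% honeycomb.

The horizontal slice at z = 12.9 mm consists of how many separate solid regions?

1

At z = 12.9 mm: the cube (footprint 12×5.5) is included at this height. The result has 1 disconnected region.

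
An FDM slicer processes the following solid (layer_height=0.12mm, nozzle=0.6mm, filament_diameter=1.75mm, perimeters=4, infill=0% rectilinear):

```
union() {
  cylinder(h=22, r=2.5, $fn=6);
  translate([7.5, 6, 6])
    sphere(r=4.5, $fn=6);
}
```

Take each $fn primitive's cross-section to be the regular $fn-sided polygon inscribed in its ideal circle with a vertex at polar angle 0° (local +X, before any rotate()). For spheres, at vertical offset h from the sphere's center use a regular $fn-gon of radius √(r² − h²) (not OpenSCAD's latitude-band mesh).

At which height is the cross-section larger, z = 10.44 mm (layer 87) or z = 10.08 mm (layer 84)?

layer 84 (z = 10.08 mm)

Layer 87 (z = 10.44): the r=2.5 cylinder contributes a regular 6-gon of circumradius 2.5 (area = (6/2)·2.500²·sin(360°/6) = 16.24 mm²); the r=4.5 sphere at (7.5, 6) contributes a regular 6-gon of circumradius √(4.5²−4.44²) = 0.732 (area = (6/2)·0.732²·sin(360°/6) = 1.39 mm²); Combining (union): the 2 present regions are separate (no shared area or edge), so areas and boundary lengths simply add and each stays a separate island — area = 17.63 mm². So its area = 17.63 mm². Layer 84 (z = 10.08): the r=2.5 cylinder gives a regular 6-gon of circumradius 2.5 (constant along its height) (area = (6/2)·2.500²·sin(360°/6) = 16.24 mm²); the r=4.5 sphere at (7.5, 6) contributes a regular 6-gon of circumradius √(4.5²−4.08²) = 1.898 (area = (6/2)·1.898²·sin(360°/6) = 9.36 mm²); Merging all regions: the 2 present regions are separate (no shared area or edge), so areas and boundary lengths simply add and each stays a separate island — area = 25.60 mm². So its area = 25.60 mm². Layer 84 is larger (25.60 vs 17.63 mm²).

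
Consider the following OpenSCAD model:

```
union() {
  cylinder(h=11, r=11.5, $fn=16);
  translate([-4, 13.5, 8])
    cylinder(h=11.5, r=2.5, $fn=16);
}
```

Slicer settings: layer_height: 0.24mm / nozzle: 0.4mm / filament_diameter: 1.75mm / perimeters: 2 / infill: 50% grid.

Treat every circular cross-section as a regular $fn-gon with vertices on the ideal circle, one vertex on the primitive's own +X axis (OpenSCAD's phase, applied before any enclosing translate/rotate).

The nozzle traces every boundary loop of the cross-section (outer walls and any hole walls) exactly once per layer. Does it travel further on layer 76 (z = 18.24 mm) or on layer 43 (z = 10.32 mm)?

Layer 76 (z = 18.24): the cylinder is absent (z outside [0, 11]); the r=2.5 cylinder at (-4, 13.5) gives a regular 16-gon of circumradius 2.5 (constant along its height) (perimeter = 2·16·2.500·sin(180°/16) = 15.61 mm); Taking the union: only the r=2.5 cylinder at (-4, 13.5) is present, so the union is just that shape — boundary = 15.61 mm. So its perimeter = 15.61 mm. Layer 43 (z = 10.32): the r=11.5 cylinder gives a regular 16-gon of circumradius 11.5 (constant along its height) (perimeter = 2·16·11.500·sin(180°/16) = 71.79 mm); the cylinder at (-4, 13.5): section is a regular 16-gon, circumradius r=2.5 (perimeter = 2·16·2.500·sin(180°/16) = 15.61 mm); Taking the union: the 2 present regions are separate (no shared area or edge), so areas and boundary lengths simply add and each stays a separate island — boundary = 87.40 mm. So its perimeter = 87.40 mm. Layer 43 is larger (87.40 vs 15.61 mm).

layer 43 (z = 10.32 mm)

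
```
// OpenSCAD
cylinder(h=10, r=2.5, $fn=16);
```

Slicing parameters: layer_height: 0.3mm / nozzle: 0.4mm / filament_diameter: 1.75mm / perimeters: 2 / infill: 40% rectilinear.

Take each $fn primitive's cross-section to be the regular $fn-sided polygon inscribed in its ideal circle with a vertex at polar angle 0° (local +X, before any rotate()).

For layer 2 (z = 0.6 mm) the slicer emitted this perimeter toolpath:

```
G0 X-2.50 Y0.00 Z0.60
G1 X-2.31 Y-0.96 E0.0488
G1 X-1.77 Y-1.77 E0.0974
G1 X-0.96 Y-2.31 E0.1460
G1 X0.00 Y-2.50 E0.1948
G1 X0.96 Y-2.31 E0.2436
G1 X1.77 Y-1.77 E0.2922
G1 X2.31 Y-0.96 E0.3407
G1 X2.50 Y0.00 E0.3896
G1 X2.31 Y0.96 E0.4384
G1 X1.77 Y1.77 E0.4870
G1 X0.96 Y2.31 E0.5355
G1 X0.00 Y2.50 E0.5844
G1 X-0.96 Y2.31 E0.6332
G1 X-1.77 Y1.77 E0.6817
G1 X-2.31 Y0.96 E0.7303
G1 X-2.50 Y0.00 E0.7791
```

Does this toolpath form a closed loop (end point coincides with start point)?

yes

Start point (G0): (-2.50, 0.00). End point (last G1): the path returns to the start — closed.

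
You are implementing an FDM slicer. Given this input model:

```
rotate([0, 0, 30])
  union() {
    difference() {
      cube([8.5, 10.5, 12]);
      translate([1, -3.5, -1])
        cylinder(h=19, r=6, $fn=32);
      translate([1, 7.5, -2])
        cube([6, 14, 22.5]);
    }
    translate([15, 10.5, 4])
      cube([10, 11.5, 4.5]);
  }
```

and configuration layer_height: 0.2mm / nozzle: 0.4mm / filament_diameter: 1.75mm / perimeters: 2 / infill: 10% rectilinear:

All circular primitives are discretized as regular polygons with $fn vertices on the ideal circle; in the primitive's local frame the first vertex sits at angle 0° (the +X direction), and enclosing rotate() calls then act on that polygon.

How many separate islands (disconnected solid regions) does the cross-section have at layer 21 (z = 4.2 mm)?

2

At z = 4.2 mm: the 8.5×10.5 cube contributes its full rectangle; the r=6 cylinder at (1, -3.5) contributes a regular 32-gon of circumradius 6; the 6×14 cube at (1, 7.5) contributes its full rectangle; Subtracting the remaining from the first: starting from the 8.5×10.5 cube, the r=6 cylinder at (1, -3.5) partially overlaps it — only the 10.87 mm² overlap (of its 112.37 mm²) is removed, clipping the outline; the 6×14 cube at (1, 7.5) partially overlaps it — only the 18.00 mm² overlap (of its 84.00 mm²) is removed, clipping the outline — 1 connected region; the cube at (15, 10.5) is present — its section is the full 10×11.5 rectangle; Combining (union): the 2 present regions are separate (no shared area or edge), so areas and boundary lengths simply add and each stays a separate island — 2 connected regions; (whole slice rotated 30° about Z — lengths, areas and connectivity unchanged). Overall, the cross-section has 2 separate islands. Island count = 2.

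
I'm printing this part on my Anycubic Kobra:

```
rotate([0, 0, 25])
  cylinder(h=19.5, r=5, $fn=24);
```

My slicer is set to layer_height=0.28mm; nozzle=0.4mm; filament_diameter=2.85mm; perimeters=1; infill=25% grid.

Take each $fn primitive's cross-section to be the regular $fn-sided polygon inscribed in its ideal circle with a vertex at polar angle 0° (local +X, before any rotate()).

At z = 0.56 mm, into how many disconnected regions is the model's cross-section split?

1

At z = 0.56 mm: the r=5 cylinder gives a regular 24-gon of circumradius 5 (constant along its height); (rotated 25° about Z; rotation is an isometry so areas/perimeters/island counts are preserved). The result has 1 disconnected region.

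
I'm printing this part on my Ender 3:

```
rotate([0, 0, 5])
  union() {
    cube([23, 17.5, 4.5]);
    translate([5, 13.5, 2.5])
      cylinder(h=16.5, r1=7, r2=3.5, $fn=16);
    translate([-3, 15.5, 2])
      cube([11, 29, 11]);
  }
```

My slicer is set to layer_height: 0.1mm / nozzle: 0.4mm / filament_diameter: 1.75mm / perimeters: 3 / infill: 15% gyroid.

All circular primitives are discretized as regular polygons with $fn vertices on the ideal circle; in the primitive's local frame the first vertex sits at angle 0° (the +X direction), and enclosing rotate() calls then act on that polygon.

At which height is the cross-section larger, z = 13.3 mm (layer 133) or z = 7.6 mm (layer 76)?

layer 76 (z = 7.6 mm)

Layer 133 (z = 13.3): the cube is not intersected at this z (z outside [0, 4.5]); the cone at (5, 13.5): at t=0.655 of its height the radius interpolates to r₁+(r₂−r₁)t = 4.709, giving a regular 16-gon of that circumradius (area = (16/2)·4.709²·sin(360°/16) = 67.89 mm²); the cube at (-3, 15.5) does not reach this height (z outside [2, 13]); Merging all regions: only the cone at (5, 13.5) is present, so the union is just that shape — area = 67.89 mm²; (rotated 5° about Z; rotation is an isometry so areas/perimeters/island counts are preserved). So its area = 67.89 mm². Layer 76 (z = 7.6): the cube does not reach this height (z outside [0, 4.5]); the cone at (5, 13.5) contributes a regular 16-gon of circumradius 5.918 (interpolated between r1=7 and r2=3.5 at t=0.309) (area = (16/2)·5.918²·sin(360°/16) = 107.23 mm²); the 11×29 cube at (-3, 15.5) contributes its full rectangle (area 319.00 mm²); Taking the union: the regions partially overlap — summed areas 426.23 mm² minus the doubly-counted overlap 26.10 mm² gives 400.13 mm² — area = 400.13 mm²; (rotated 5° about Z; rotation is an isometry so areas/perimeters/island counts are preserved). So its area = 400.13 mm². Layer 76 is larger (400.13 vs 67.89 mm²).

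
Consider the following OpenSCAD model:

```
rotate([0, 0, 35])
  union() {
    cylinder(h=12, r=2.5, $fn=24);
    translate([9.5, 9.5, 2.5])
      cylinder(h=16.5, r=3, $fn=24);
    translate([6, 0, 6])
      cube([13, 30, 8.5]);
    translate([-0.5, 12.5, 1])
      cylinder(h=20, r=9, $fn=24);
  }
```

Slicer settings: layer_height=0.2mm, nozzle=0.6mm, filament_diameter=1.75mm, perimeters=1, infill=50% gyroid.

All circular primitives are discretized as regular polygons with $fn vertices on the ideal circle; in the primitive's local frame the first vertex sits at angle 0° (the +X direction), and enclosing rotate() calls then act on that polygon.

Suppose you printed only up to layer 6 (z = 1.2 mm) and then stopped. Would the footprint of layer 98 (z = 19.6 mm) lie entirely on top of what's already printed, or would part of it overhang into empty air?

entirely on top

Compare the two slices. At z = 1.2: the r=2.5 cylinder gives a regular 24-gon of circumradius 2.5 (constant along its height) (area = (24/2)·2.500²·sin(360°/24) = 19.41 mm²); the cylinder at (9.5, 9.5) is absent (z outside [2.5, 19]); the cube at (6, 0) is not intersected at this z (z outside [6, 14.5]); the r=9 cylinder at (-0.5, 12.5) contributes a regular 24-gon of circumradius 9 (area = (24/2)·9.000²·sin(360°/24) = 251.57 mm²); Taking the union: the 2 present regions are separate (no shared area or edge), so areas and boundary lengths simply add and each stays a separate island — area = 270.98 mm²; (whole slice rotated 35° about Z — lengths, areas and connectivity unchanged). At z = 19.6: the cylinder does not reach this height (z outside [0, 12]); the cylinder at (9.5, 9.5) does not reach this height (z outside [2.5, 19]); the cube at (6, 0) is absent (z outside [6, 14.5]); the r=9 cylinder at (-0.5, 12.5) contributes a regular 24-gon of circumradius 9 (area = (24/2)·9.000²·sin(360°/24) = 251.57 mm²); Taking the union: only the r=9 cylinder at (-0.5, 12.5) is present, so the union is just that shape — area = 251.57 mm²; (rotated 35° about Z; rotation is an isometry so areas/perimeters/island counts are preserved). Checking containment: the cross-section at z = 19.6 is a subset of the cross-section at z = 1.2.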